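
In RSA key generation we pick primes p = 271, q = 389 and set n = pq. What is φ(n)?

104760

φ(271) = 271 − 1 = 270.
φ(389) = 389 − 1 = 388.
Since φ is multiplicative, φ(105419) = 270 · 388 = 104760.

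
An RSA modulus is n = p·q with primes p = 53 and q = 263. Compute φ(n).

13624

φ(53) = 53 − 1 = 52.
φ(263) = 263 − 1 = 262.
φ(13939) = 52 × 262 = 13624.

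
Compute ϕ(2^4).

8

φ(2^4) = 2^3·(2−1) = 8·1 = 8.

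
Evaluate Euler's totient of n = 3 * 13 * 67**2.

106128

φ(175071) = 175071 · (1 − 1/3) · (1 − 1/13) · (1 − 1/67)
       = 175071 · 1584/2613 = 106128.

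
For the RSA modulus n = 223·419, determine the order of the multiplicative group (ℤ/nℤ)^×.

92796

For distinct primes, φ(pq) = (p−1)(q−1) = 222 × 418 = 92796.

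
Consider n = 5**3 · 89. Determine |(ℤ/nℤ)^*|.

8800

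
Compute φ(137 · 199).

26928

φ(137) = 137 − 1 = 136.
φ(199) = 199 − 1 = 198.
Multiply: 136 · 198 = 26928.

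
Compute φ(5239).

4680

5239 = 13^2 * 31.
φ(5239) = 5239 · (1 − 1/13) · (1 − 1/31)
       = 5239 · 360/403 = 4680.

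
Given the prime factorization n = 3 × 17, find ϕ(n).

32

φ(3) = 3 − 1 = 2.
φ(17) = 17 − 1 = 16.
φ(51) = 2 × 16 = 32.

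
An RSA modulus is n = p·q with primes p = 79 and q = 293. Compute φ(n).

φ(23147) = 23147 · (1 − 1/79) · (1 − 1/293)
       = 23147 · 22776/23147 = 22776.

22776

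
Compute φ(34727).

26400

Prime factorization: 34727 = 7 · 11^2 · 41.
φ(7) = 7 − 1 = 6.
φ(11^2) = 11^1·(11−1) = 11·10 = 110.
φ(41) = 41 − 1 = 40.
Since φ is multiplicative, φ(34727) = 6 · 110 · 40 = 26400.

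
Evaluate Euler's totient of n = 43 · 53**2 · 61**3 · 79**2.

159243281346240

φ(171105465607327) = 171105465607327 · (1 − 1/43) · (1 − 1/53) · (1 − 1/61) · (1 − 1/79)
       = 171105465607327 · 10221120/10982501 = 159243281346240.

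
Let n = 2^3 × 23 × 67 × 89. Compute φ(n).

φ(1097192) = 1097192 · (1 − 1/2) · (1 − 1/23) · (1 − 1/67) · (1 − 1/89)
       = 1097192 · 127776/274298 = 511104.

511104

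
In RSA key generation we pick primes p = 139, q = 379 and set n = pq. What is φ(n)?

φ(139) = 139 − 1 = 138.
φ(379) = 379 − 1 = 378.
Since φ is multiplicative, φ(52681) = 138 · 378 = 52164.

52164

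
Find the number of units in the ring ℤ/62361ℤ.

37440

62361 = 3^2 · 13^2 · 41.
φ(3^2) = 3^1·(3−1) = 3·2 = 6.
φ(13^2) = 13^2 − 13^1 = 169 − 13 = 156.
φ(41) = 41 − 1 = 40.
Since φ is multiplicative, φ(62361) = 6 · 156 · 40 = 37440.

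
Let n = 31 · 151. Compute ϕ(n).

φ(31) = 31 − 1 = 30.
φ(151) = 151 − 1 = 150.
φ(4681) = 30 × 150 = 4500.

4500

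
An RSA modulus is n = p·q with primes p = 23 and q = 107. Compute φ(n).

2332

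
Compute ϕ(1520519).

Prime factorization: 1520519 = 7^3 * 11 * 13 * 31.
φ(7^3) = 7^3 − 7^2 = 343 − 49 = 294.
φ(11) = 11 − 1 = 10.
φ(13) = 13 − 1 = 12.
φ(31) = 31 − 1 = 30.
Since φ is multiplicative, φ(1520519) = 294 · 10 · 12 · 30 = 1058400.

1058400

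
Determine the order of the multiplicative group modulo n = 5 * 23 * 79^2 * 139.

74831328

φ(99762385) = 99762385 · (1 − 1/5) · (1 − 1/23) · (1 − 1/79) · (1 − 1/139)
       = 99762385 · 947232/1262815 = 74831328.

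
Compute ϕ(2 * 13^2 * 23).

φ(7774) = 7774 · (1 − 1/2) · (1 − 1/13) · (1 − 1/23)
       = 7774 · 264/598 = 3432.

3432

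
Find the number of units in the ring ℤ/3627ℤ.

2160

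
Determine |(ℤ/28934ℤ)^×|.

12672

Prime factorization: 28934 = 2 × 17 × 23 × 37.
φ(28934) = 28934 · (1 − 1/2) · (1 − 1/17) · (1 − 1/23) · (1 − 1/37)
       = 28934 · 12672/28934 = 12672.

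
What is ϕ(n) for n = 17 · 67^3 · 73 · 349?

118775061504

φ(130263162167) = 130263162167 · (1 − 1/17) · (1 − 1/67) · (1 − 1/73) · (1 − 1/349)
       = 130263162167 · 26459136/29018303 = 118775061504.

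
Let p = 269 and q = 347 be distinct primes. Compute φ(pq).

92728

For distinct primes, φ(pq) = (p−1)(q−1) = 268 × 346 = 92728.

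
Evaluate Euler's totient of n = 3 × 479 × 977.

933056

φ(3) = 3 − 1 = 2.
φ(479) = 479 − 1 = 478.
φ(977) = 977 − 1 = 976.
φ(1403949) = 2 × 478 × 976 = 933056.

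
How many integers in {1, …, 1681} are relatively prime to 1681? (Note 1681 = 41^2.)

1640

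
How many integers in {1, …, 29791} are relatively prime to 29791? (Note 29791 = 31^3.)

28830

φ(31^3) = 31^2·(31−1) = 961·30 = 28830.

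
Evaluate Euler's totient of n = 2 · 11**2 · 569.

φ(2) = 2 − 1 = 1.
φ(11^2) = 11^1·(11−1) = 11·10 = 110.
φ(569) = 569 − 1 = 568.
Since φ is multiplicative, φ(137698) = 1 · 110 · 568 = 62480.

62480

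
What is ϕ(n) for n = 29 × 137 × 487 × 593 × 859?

φ(29) = 29 − 1 = 28.
φ(137) = 137 − 1 = 136.
φ(487) = 487 − 1 = 486.
φ(593) = 593 − 1 = 592.
φ(859) = 859 − 1 = 858.
Multiply: 28 · 136 · 486 · 592 · 858 = 940031059968.

940031059968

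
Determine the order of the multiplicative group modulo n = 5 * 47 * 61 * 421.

φ(5) = 5 − 1 = 4.
φ(47) = 47 − 1 = 46.
φ(61) = 61 − 1 = 60.
φ(421) = 421 − 1 = 420.
φ(6035035) = 4 × 46 × 60 × 420 = 4636800.

4636800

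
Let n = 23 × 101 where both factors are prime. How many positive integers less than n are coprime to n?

φ(23) = 23 − 1 = 22.
φ(101) = 101 − 1 = 100.
φ(2323) = 22 × 100 = 2200.

2200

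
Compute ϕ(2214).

Prime factorization: 2214 = 2 * 3^3 * 41.
φ(2) = 2 − 1 = 1.
φ(3^3) = 3^3 − 3^2 = 27 − 9 = 18.
φ(41) = 41 − 1 = 40.
Since φ is multiplicative, φ(2214) = 1 · 18 · 40 = 720.

720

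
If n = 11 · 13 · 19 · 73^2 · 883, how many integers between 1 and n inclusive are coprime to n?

φ(11) = 11 − 1 = 10.
φ(13) = 13 − 1 = 12.
φ(19) = 19 − 1 = 18.
φ(73^2) = 73^1·(73−1) = 73·72 = 5256.
φ(883) = 883 − 1 = 882.
Multiply: 10 · 12 · 18 · 5256 · 882 = 10013310720.

10013310720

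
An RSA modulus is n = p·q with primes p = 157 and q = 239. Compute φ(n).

37128

For distinct primes, φ(pq) = (p−1)(q−1) = 156 × 238 = 37128.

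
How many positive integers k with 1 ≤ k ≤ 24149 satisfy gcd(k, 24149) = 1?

21600

Factor 24149: 24149 = 19 * 31 * 41.
φ(24149) = 24149 · (1 − 1/19) · (1 − 1/31) · (1 − 1/41)
       = 24149 · 21600/24149 = 21600.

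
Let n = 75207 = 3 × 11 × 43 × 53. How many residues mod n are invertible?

43680

φ(75207) = 75207 · (1 − 1/3) · (1 − 1/11) · (1 − 1/43) · (1 − 1/53)
       = 75207 · 43680/75207 = 43680.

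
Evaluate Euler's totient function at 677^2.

φ(677^2) = 677^1·(677−1) = 677·676 = 457652.

457652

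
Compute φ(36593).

33264

Prime factorization: 36593 = 23 · 37 · 43.
φ(23) = 23 − 1 = 22.
φ(37) = 37 − 1 = 36.
φ(43) = 43 − 1 = 42.
φ(36593) = 22 × 36 × 42 = 33264.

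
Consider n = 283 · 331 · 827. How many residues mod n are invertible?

φ(77467571) = 77467571 · (1 − 1/283) · (1 − 1/331) · (1 − 1/827)
       = 77467571 · 76867560/77467571 = 76867560.

76867560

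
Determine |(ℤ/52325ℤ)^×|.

31680

52325 = 5^2 × 7 × 13 × 23.
φ(52325) = 52325 · (1 − 1/5) · (1 − 1/7) · (1 − 1/13) · (1 − 1/23)
       = 52325 · 6336/10465 = 31680.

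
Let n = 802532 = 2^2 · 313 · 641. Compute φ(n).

399360

φ(2^2) = 2^1·(2−1) = 2·1 = 2.
φ(313) = 313 − 1 = 312.
φ(641) = 641 − 1 = 640.
Multiply: 2 · 312 · 640 = 399360.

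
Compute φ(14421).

Factor 14421: 14421 = 3 · 11 · 19 · 23.
φ(3) = 3 − 1 = 2.
φ(11) = 11 − 1 = 10.
φ(19) = 19 − 1 = 18.
φ(23) = 23 − 1 = 22.
φ(14421) = 2 × 10 × 18 × 22 = 7920.

7920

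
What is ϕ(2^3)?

4

φ(8) = 8 · (1 − 1/2)
       = 8 · 1/2 = 4.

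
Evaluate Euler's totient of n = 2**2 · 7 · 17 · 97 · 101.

1843200

φ(2^2) = 2^1·(2−1) = 2·1 = 2.
φ(7) = 7 − 1 = 6.
φ(17) = 17 − 1 = 16.
φ(97) = 97 − 1 = 96.
φ(101) = 101 − 1 = 100.
Multiply: 2 · 6 · 16 · 96 · 100 = 1843200.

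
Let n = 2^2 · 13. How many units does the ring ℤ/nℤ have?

φ(2^2) = 2^1·(2−1) = 2·1 = 2.
φ(13) = 13 − 1 = 12.
Multiply: 2 · 12 = 24.

24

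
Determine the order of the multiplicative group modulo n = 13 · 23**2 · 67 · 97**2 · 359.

φ(1556366033729) = 1556366033729 · (1 − 1/13) · (1 − 1/23) · (1 − 1/67) · (1 − 1/97) · (1 − 1/359)
       = 1556366033729 · 598828032/697609159 = 1335985339392.

1335985339392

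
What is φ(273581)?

190080

Factor 273581: 273581 = 7 × 11^2 × 17 × 19.
φ(7) = 7 − 1 = 6.
φ(11^2) = 11^2 − 11^1 = 121 − 11 = 110.
φ(17) = 17 − 1 = 16.
φ(19) = 19 − 1 = 18.
Since φ is multiplicative, φ(273581) = 6 · 110 · 16 · 18 = 190080.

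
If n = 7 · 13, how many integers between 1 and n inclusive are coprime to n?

φ(7) = 7 − 1 = 6.
φ(13) = 13 − 1 = 12.
Multiply: 6 · 12 = 72.

72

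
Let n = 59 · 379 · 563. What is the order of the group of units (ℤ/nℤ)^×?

φ(12589243) = 12589243 · (1 − 1/59) · (1 − 1/379) · (1 − 1/563)
       = 12589243 · 12321288/12589243 = 12321288.

12321288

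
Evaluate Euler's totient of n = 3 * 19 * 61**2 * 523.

68778720

φ(110926731) = 110926731 · (1 − 1/3) · (1 − 1/19) · (1 − 1/61) · (1 − 1/523)
       = 110926731 · 1127520/1818471 = 68778720.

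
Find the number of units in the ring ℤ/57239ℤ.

First factor: 57239 = 7 * 13 * 17 * 37.
φ(57239) = 57239 · (1 − 1/7) · (1 − 1/13) · (1 − 1/17) · (1 − 1/37)
       = 57239 · 41472/57239 = 41472.

41472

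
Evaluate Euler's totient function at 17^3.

4624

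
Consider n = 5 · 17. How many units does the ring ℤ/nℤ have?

64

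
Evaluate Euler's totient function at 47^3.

φ(47^3) = 47^3 − 47^2 = 103823 − 2209 = 101614.

101614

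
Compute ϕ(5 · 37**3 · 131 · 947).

24243785280

φ(5) = 5 − 1 = 4.
φ(37^3) = 37^2·(37−1) = 1369·36 = 49284.
φ(131) = 131 − 1 = 130.
φ(947) = 947 − 1 = 946.
Multiply: 4 · 49284 · 130 · 946 = 24243785280.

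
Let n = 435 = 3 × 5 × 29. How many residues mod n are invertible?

φ(3) = 3 − 1 = 2.
φ(5) = 5 − 1 = 4.
φ(29) = 29 − 1 = 28.
Since φ is multiplicative, φ(435) = 2 · 4 · 28 = 224.

224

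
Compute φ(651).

360

First factor: 651 = 3 × 7 × 31.
φ(3) = 3 − 1 = 2.
φ(7) = 7 − 1 = 6.
φ(31) = 31 − 1 = 30.
φ(651) = 2 × 6 × 30 = 360.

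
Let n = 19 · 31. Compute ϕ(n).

540

φ(19) = 19 − 1 = 18.
φ(31) = 31 − 1 = 30.
Multiply: 18 · 30 = 540.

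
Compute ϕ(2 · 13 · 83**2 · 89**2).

639655104

φ(1418761994) = 1418761994 · (1 − 1/2) · (1 − 1/13) · (1 − 1/83) · (1 − 1/89)
       = 1418761994 · 86592/192062 = 639655104.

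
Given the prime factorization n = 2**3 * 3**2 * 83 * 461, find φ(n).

905280

φ(2754936) = 2754936 · (1 − 1/2) · (1 − 1/3) · (1 − 1/83) · (1 − 1/461)
       = 2754936 · 75440/229578 = 905280.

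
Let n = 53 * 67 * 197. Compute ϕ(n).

672672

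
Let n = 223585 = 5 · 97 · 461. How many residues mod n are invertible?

176640

φ(223585) = 223585 · (1 − 1/5) · (1 − 1/97) · (1 − 1/461)
       = 223585 · 176640/223585 = 176640.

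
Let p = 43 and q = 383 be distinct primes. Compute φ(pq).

For distinct primes, φ(pq) = (p−1)(q−1) = 42 × 382 = 16044.

16044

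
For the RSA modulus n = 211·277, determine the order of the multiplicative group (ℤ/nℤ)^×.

57960

For distinct primes, φ(pq) = (p−1)(q−1) = 210 × 276 = 57960.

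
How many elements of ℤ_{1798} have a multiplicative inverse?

Factor 1798: 1798 = 2 · 29 · 31.
φ(1798) = 1798 · (1 − 1/2) · (1 − 1/29) · (1 − 1/31)
       = 1798 · 840/1798 = 840.

840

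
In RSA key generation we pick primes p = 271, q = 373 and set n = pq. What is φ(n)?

100440

φ(pq) = (p−1)(q−1) = 270 · 372 = 100440.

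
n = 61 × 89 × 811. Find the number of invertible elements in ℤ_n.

φ(61) = 61 − 1 = 60.
φ(89) = 89 − 1 = 88.
φ(811) = 811 − 1 = 810.
φ(4402919) = 60 × 88 × 810 = 4276800.

4276800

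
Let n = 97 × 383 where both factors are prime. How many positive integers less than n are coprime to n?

36672

φ(97) = 97 − 1 = 96.
φ(383) = 383 − 1 = 382.
φ(37151) = 96 × 382 = 36672.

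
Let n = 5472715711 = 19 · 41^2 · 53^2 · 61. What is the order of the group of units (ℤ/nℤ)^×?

4881427200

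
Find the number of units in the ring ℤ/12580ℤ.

First factor: 12580 = 2^2 × 5 × 17 × 37.
φ(12580) = 12580 · (1 − 1/2) · (1 − 1/5) · (1 − 1/17) · (1 − 1/37)
       = 12580 · 2304/6290 = 4608.

4608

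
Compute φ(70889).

51840

Prime factorization: 70889 = 7 × 13 × 19 × 41.
φ(7) = 7 − 1 = 6.
φ(13) = 13 − 1 = 12.
φ(19) = 19 − 1 = 18.
φ(41) = 41 − 1 = 40.
Multiply: 6 · 12 · 18 · 40 = 51840.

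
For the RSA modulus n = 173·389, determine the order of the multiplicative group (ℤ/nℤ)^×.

66736

φ(67297) = 67297 · (1 − 1/173) · (1 − 1/389)
       = 67297 · 66736/67297 = 66736.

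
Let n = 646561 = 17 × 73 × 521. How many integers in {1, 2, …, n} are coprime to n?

599040

φ(646561) = 646561 · (1 − 1/17) · (1 − 1/73) · (1 − 1/521)
       = 646561 · 599040/646561 = 599040.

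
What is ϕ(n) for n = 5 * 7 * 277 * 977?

φ(9472015) = 9472015 · (1 − 1/5) · (1 − 1/7) · (1 − 1/277) · (1 − 1/977)
       = 9472015 · 6465024/9472015 = 6465024.

6465024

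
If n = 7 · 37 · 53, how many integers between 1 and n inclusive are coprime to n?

11232

φ(7) = 7 − 1 = 6.
φ(37) = 37 − 1 = 36.
φ(53) = 53 − 1 = 52.
Since φ is multiplicative, φ(13727) = 6 · 36 · 52 = 11232.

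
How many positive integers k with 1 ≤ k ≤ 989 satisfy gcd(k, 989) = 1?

924

Prime factorization: 989 = 23 * 43.
φ(23) = 23 − 1 = 22.
φ(43) = 43 − 1 = 42.
Since φ is multiplicative, φ(989) = 22 · 42 = 924.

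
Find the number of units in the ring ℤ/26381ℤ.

23760

Factor 26381: 26381 = 23 × 31 × 37.
φ(23) = 23 − 1 = 22.
φ(31) = 31 − 1 = 30.
φ(37) = 37 − 1 = 36.
φ(26381) = 22 × 30 × 36 = 23760.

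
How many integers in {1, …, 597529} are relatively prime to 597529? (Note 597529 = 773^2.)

596756

φ(597529) = 597529 · (1 − 1/773)
       = 597529 · 772/773 = 596756.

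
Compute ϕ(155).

120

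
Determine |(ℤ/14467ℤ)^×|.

12672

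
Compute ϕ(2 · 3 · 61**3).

446520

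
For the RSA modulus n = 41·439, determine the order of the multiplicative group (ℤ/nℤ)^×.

φ(n) = (p − 1)(q − 1) = (41−1)(439−1) = 40·438 = 17520.

17520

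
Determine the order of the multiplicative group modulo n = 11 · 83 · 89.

72160

φ(11) = 11 − 1 = 10.
φ(83) = 83 − 1 = 82.
φ(89) = 89 − 1 = 88.
Since φ is multiplicative, φ(81257) = 10 · 82 · 88 = 72160.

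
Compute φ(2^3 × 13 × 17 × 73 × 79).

φ(2^3) = 2^2·(2−1) = 4·1 = 4.
φ(13) = 13 − 1 = 12.
φ(17) = 17 − 1 = 16.
φ(73) = 73 − 1 = 72.
φ(79) = 79 − 1 = 78.
Since φ is multiplicative, φ(10196056) = 4 · 12 · 16 · 72 · 78 = 4313088.

4313088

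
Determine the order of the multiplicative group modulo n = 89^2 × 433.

3383424

φ(3429793) = 3429793 · (1 − 1/89) · (1 − 1/433)
       = 3429793 · 38016/38537 = 3383424.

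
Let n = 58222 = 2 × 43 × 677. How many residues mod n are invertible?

φ(2) = 2 − 1 = 1.
φ(43) = 43 − 1 = 42.
φ(677) = 677 − 1 = 676.
Since φ is multiplicative, φ(58222) = 1 · 42 · 676 = 28392.

28392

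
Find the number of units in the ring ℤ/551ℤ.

504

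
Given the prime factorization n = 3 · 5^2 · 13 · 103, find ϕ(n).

φ(100425) = 100425 · (1 − 1/3) · (1 − 1/5) · (1 − 1/13) · (1 − 1/103)
       = 100425 · 9792/20085 = 48960.

48960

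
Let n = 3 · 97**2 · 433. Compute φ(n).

8045568

φ(12222291) = 12222291 · (1 − 1/3) · (1 − 1/97) · (1 − 1/433)
       = 12222291 · 82944/126003 = 8045568.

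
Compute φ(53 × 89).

4576

φ(4717) = 4717 · (1 − 1/53) · (1 − 1/89)
       = 4717 · 4576/4717 = 4576.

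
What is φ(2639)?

2016

First factor: 2639 = 7 * 13 * 29.
φ(2639) = 2639 · (1 − 1/7) · (1 − 1/13) · (1 − 1/29)
       = 2639 · 2016/2639 = 2016.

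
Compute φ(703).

703 = 19 · 37.
φ(19) = 19 − 1 = 18.
φ(37) = 37 − 1 = 36.
Since φ is multiplicative, φ(703) = 18 · 36 = 648.

648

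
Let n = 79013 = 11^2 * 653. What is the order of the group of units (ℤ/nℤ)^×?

φ(11^2) = 11^1·(11−1) = 11·10 = 110.
φ(653) = 653 − 1 = 652.
Multiply: 110 · 652 = 71720.

71720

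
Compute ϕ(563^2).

φ(316969) = 316969 · (1 − 1/563)
       = 316969 · 562/563 = 316406.

316406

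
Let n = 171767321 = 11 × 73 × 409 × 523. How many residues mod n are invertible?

153342720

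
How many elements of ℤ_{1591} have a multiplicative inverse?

First factor: 1591 = 37 · 43.
φ(1591) = 1591 · (1 − 1/37) · (1 − 1/43)
       = 1591 · 1512/1591 = 1512.

1512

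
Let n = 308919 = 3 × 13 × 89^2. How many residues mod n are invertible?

187968

φ(308919) = 308919 · (1 − 1/3) · (1 − 1/13) · (1 − 1/89)
       = 308919 · 2112/3471 = 187968.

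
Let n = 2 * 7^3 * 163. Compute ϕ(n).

φ(111818) = 111818 · (1 − 1/2) · (1 − 1/7) · (1 − 1/163)
       = 111818 · 972/2282 = 47628.

47628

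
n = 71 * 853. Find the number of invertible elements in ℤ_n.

φ(60563) = 60563 · (1 − 1/71) · (1 − 1/853)
       = 60563 · 59640/60563 = 59640.

59640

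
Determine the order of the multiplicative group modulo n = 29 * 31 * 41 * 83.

φ(29) = 29 − 1 = 28.
φ(31) = 31 − 1 = 30.
φ(41) = 41 − 1 = 40.
φ(83) = 83 − 1 = 82.
φ(3059297) = 28 × 30 × 40 × 82 = 2755200.

2755200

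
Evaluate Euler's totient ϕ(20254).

First factor: 20254 = 2 * 13 * 19 * 41.
φ(20254) = 20254 · (1 − 1/2) · (1 − 1/13) · (1 − 1/19) · (1 − 1/41)
       = 20254 · 8640/20254 = 8640.

8640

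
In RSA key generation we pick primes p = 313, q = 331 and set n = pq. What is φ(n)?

φ(pq) = (p−1)(q−1) = 312 · 330 = 102960.

102960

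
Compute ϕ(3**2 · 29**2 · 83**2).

φ(52142841) = 52142841 · (1 − 1/3) · (1 − 1/29) · (1 − 1/83)
       = 52142841 · 4592/7221 = 33158832.

33158832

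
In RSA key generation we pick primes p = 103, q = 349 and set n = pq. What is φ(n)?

For distinct primes, φ(pq) = (p−1)(q−1) = 102 × 348 = 35496.

35496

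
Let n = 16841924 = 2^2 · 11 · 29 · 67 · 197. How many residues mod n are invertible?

7244160

φ(16841924) = 16841924 · (1 − 1/2) · (1 − 1/11) · (1 − 1/29) · (1 − 1/67) · (1 − 1/197)
       = 16841924 · 3622080/8420962 = 7244160.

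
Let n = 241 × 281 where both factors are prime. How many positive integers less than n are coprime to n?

67200

φ(n) = (p − 1)(q − 1) = (241−1)(281−1) = 240·280 = 67200.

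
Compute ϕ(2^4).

8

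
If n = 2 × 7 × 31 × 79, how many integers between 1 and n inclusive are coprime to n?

φ(2) = 2 − 1 = 1.
φ(7) = 7 − 1 = 6.
φ(31) = 31 − 1 = 30.
φ(79) = 79 − 1 = 78.
Multiply: 1 · 6 · 30 · 78 = 14040.

14040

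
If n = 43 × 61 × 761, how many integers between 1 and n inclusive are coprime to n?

1915200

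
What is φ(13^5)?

φ(13^5) = 13^4·(13−1) = 28561·12 = 342732.

342732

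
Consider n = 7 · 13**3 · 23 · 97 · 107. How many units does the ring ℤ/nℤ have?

2724074496

φ(3671228743) = 3671228743 · (1 − 1/7) · (1 − 1/13) · (1 − 1/23) · (1 − 1/97) · (1 − 1/107)
       = 3671228743 · 16118784/21723247 = 2724074496.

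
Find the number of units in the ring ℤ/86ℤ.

First factor: 86 = 2 · 43.
φ(86) = 86 · (1 − 1/2) · (1 − 1/43)
       = 86 · 42/86 = 42.

42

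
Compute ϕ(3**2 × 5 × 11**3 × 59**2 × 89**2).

778304060160

φ(3^2) = 3^2 − 3^1 = 9 − 3 = 6.
φ(5) = 5 − 1 = 4.
φ(11^3) = 11^2·(11−1) = 121·10 = 1210.
φ(59^2) = 59^1·(59−1) = 59·58 = 3422.
φ(89^2) = 89^1·(89−1) = 89·88 = 7832.
φ(1651484894895) = 6 × 4 × 1210 × 3422 × 7832 = 778304060160.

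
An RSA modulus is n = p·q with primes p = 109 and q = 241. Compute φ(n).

25920

φ(109) = 109 − 1 = 108.
φ(241) = 241 − 1 = 240.
Multiply: 108 · 240 = 25920.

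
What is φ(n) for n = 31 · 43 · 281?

φ(31) = 31 − 1 = 30.
φ(43) = 43 − 1 = 42.
φ(281) = 281 − 1 = 280.
φ(374573) = 30 × 42 × 280 = 352800.

352800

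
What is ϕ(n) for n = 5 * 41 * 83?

φ(5) = 5 − 1 = 4.
φ(41) = 41 − 1 = 40.
φ(83) = 83 − 1 = 82.
Multiply: 4 · 40 · 82 = 13120.

13120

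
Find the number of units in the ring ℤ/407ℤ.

360

First factor: 407 = 11 × 37.
φ(11) = 11 − 1 = 10.
φ(37) = 37 − 1 = 36.
Since φ is multiplicative, φ(407) = 10 · 36 = 360.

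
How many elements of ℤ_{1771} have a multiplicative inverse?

1320

First factor: 1771 = 7 * 11 * 23.
φ(7) = 7 − 1 = 6.
φ(11) = 11 − 1 = 10.
φ(23) = 23 − 1 = 22.
φ(1771) = 6 × 10 × 22 = 1320.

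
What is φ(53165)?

35280

Prime factorization: 53165 = 5 * 7^3 * 31.
φ(5) = 5 − 1 = 4.
φ(7^3) = 7^3 − 7^2 = 343 − 49 = 294.
φ(31) = 31 − 1 = 30.
Multiply: 4 · 294 · 30 = 35280.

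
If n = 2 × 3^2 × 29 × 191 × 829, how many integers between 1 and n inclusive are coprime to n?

φ(2) = 2 − 1 = 1.
φ(3^2) = 3^2 − 3^1 = 9 − 3 = 6.
φ(29) = 29 − 1 = 28.
φ(191) = 191 − 1 = 190.
φ(829) = 829 − 1 = 828.
φ(82652958) = 1 × 6 × 28 × 190 × 828 = 26429760.

26429760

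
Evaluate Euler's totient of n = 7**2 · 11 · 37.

φ(19943) = 19943 · (1 − 1/7) · (1 − 1/11) · (1 − 1/37)
       = 19943 · 2160/2849 = 15120.

15120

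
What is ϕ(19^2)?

342

φ(19^2) = 19^2 − 19^1 = 361 − 19 = 342.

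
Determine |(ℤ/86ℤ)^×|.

First factor: 86 = 2 · 43.
φ(2) = 2 − 1 = 1.
φ(43) = 43 − 1 = 42.
Multiply: 1 · 42 = 42.

42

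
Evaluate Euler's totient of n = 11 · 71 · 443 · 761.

235144000

φ(263293063) = 263293063 · (1 − 1/11) · (1 − 1/71) · (1 − 1/443) · (1 − 1/761)
       = 263293063 · 235144000/263293063 = 235144000.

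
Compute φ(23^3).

φ(12167) = 12167 · (1 − 1/23)
       = 12167 · 22/23 = 11638.

11638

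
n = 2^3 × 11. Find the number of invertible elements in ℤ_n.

40

φ(88) = 88 · (1 − 1/2) · (1 − 1/11)
       = 88 · 10/22 = 40.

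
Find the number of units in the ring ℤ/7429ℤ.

6336

7429 = 17 · 19 · 23.
φ(17) = 17 − 1 = 16.
φ(19) = 19 − 1 = 18.
φ(23) = 23 − 1 = 22.
Since φ is multiplicative, φ(7429) = 16 · 18 · 22 = 6336.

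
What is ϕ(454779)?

454779 = 3^2 · 13^3 · 23.
φ(3^2) = 3^2 − 3^1 = 9 − 3 = 6.
φ(13^3) = 13^3 − 13^2 = 2197 − 169 = 2028.
φ(23) = 23 − 1 = 22.
Since φ is multiplicative, φ(454779) = 6 · 2028 · 22 = 267696.

267696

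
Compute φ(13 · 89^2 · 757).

71051904

φ(13) = 13 − 1 = 12.
φ(89^2) = 89^1·(89−1) = 89·88 = 7832.
φ(757) = 757 − 1 = 756.
φ(77950561) = 12 × 7832 × 756 = 71051904.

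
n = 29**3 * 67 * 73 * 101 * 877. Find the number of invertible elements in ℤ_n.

φ(29^3) = 29^2·(29−1) = 841·28 = 23548.
φ(67) = 67 − 1 = 66.
φ(73) = 73 − 1 = 72.
φ(101) = 101 − 1 = 100.
φ(877) = 877 − 1 = 876.
Multiply: 23548 · 66 · 72 · 100 · 876 = 9802448409600.

9802448409600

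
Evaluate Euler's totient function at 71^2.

φ(5041) = 5041 · (1 − 1/71)
       = 5041 · 70/71 = 4970.

4970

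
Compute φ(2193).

1344

Prime factorization: 2193 = 3 × 17 × 43.
φ(3) = 3 − 1 = 2.
φ(17) = 17 − 1 = 16.
φ(43) = 43 − 1 = 42.
φ(2193) = 2 × 16 × 42 = 1344.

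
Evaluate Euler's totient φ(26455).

17280

26455 = 5 · 11 · 13 · 37.
φ(5) = 5 − 1 = 4.
φ(11) = 11 − 1 = 10.
φ(13) = 13 − 1 = 12.
φ(37) = 37 − 1 = 36.
Since φ is multiplicative, φ(26455) = 4 · 10 · 12 · 36 = 17280.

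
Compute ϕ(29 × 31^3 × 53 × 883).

37023255360

φ(40431481261) = 40431481261 · (1 − 1/29) · (1 − 1/31) · (1 − 1/53) · (1 − 1/883)
       = 40431481261 · 38525760/42072301 = 37023255360.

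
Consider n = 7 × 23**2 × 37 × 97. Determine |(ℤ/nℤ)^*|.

10492416

φ(13290067) = 13290067 · (1 − 1/7) · (1 − 1/23) · (1 − 1/37) · (1 − 1/97)
       = 13290067 · 456192/577829 = 10492416.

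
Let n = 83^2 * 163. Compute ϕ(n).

1102572

φ(83^2) = 83^2 − 83^1 = 6889 − 83 = 6806.
φ(163) = 163 − 1 = 162.
Multiply: 6806 · 162 = 1102572.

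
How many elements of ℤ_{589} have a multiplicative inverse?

First factor: 589 = 19 · 31.
φ(19) = 19 − 1 = 18.
φ(31) = 31 − 1 = 30.
Multiply: 18 · 30 = 540.

540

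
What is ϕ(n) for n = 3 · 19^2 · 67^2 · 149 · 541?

φ(3) = 3 − 1 = 2.
φ(19^2) = 19^1·(19−1) = 19·18 = 342.
φ(67^2) = 67^2 − 67^1 = 4489 − 67 = 4422.
φ(149) = 149 − 1 = 148.
φ(541) = 541 − 1 = 540.
Multiply: 2 · 342 · 4422 · 148 · 540 = 241729868160.

241729868160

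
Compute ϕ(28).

Prime factorization: 28 = 2^2 × 7.
φ(2^2) = 2^1·(2−1) = 2·1 = 2.
φ(7) = 7 − 1 = 6.
Multiply: 2 · 6 = 12.

12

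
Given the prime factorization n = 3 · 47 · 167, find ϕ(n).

15272

φ(3) = 3 − 1 = 2.
φ(47) = 47 − 1 = 46.
φ(167) = 167 − 1 = 166.
φ(23547) = 2 × 46 × 166 = 15272.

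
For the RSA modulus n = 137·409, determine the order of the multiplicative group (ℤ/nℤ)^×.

55488

For distinct primes, φ(pq) = (p−1)(q−1) = 136 × 408 = 55488.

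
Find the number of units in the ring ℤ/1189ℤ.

1120

First factor: 1189 = 29 * 41.
φ(29) = 29 − 1 = 28.
φ(41) = 41 − 1 = 40.
Since φ is multiplicative, φ(1189) = 28 · 40 = 1120.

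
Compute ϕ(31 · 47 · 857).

φ(31) = 31 − 1 = 30.
φ(47) = 47 − 1 = 46.
φ(857) = 857 − 1 = 856.
Since φ is multiplicative, φ(1248649) = 30 · 46 · 856 = 1181280.

1181280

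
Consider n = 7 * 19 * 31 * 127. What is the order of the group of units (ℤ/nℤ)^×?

φ(7) = 7 − 1 = 6.
φ(19) = 19 − 1 = 18.
φ(31) = 31 − 1 = 30.
φ(127) = 127 − 1 = 126.
Multiply: 6 · 18 · 30 · 126 = 408240.

408240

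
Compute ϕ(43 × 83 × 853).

2934288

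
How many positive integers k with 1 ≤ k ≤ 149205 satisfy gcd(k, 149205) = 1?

149205 = 3 * 5 * 7^3 * 29.
φ(3) = 3 − 1 = 2.
φ(5) = 5 − 1 = 4.
φ(7^3) = 7^3 − 7^2 = 343 − 49 = 294.
φ(29) = 29 − 1 = 28.
Multiply: 2 · 4 · 294 · 28 = 65856.

65856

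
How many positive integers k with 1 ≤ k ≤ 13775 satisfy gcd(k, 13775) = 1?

10080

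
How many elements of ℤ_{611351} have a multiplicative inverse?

518400

Factor 611351: 611351 = 13 × 31 × 37 × 41.
φ(611351) = 611351 · (1 − 1/13) · (1 − 1/31) · (1 − 1/37) · (1 − 1/41)
       = 611351 · 518400/611351 = 518400.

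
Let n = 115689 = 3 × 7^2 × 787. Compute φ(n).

φ(115689) = 115689 · (1 − 1/3) · (1 − 1/7) · (1 − 1/787)
       = 115689 · 9432/16527 = 66024.

66024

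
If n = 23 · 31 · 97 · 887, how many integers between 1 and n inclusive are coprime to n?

φ(61345807) = 61345807 · (1 − 1/23) · (1 − 1/31) · (1 − 1/97) · (1 − 1/887)
       = 61345807 · 56136960/61345807 = 56136960.

56136960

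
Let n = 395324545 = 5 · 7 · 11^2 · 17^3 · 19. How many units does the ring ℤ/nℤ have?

φ(5) = 5 − 1 = 4.
φ(7) = 7 − 1 = 6.
φ(11^2) = 11^1·(11−1) = 11·10 = 110.
φ(17^3) = 17^3 − 17^2 = 4913 − 289 = 4624.
φ(19) = 19 − 1 = 18.
φ(395324545) = 4 × 6 × 110 × 4624 × 18 = 219732480.

219732480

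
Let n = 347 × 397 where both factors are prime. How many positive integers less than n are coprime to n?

For distinct primes, φ(pq) = (p−1)(q−1) = 346 × 396 = 137016.

137016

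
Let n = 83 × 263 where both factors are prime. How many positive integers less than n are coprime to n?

21484

φ(n) = (p − 1)(q − 1) = (83−1)(263−1) = 82·262 = 21484.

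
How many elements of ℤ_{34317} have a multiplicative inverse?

21600

Factor 34317: 34317 = 3^3 × 31 × 41.
φ(34317) = 34317 · (1 − 1/3) · (1 − 1/31) · (1 − 1/41)
       = 34317 · 2400/3813 = 21600.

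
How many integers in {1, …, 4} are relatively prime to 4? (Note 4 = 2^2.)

φ(4) = 4 · (1 − 1/2)
       = 4 · 1/2 = 2.

2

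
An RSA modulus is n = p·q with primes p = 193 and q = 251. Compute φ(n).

48000

φ(48443) = 48443 · (1 − 1/193) · (1 − 1/251)
       = 48443 · 48000/48443 = 48000.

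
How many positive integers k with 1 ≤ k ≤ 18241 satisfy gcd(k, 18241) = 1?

Factor 18241: 18241 = 17 × 29 × 37.
φ(18241) = 18241 · (1 − 1/17) · (1 − 1/29) · (1 − 1/37)
       = 18241 · 16128/18241 = 16128.

16128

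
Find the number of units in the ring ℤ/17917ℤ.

Factor 17917: 17917 = 19 · 23 · 41.
φ(17917) = 17917 · (1 − 1/19) · (1 − 1/23) · (1 − 1/41)
       = 17917 · 15840/17917 = 15840.

15840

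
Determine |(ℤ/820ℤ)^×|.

320

Factor 820: 820 = 2^2 * 5 * 41.
φ(2^2) = 2^1·(2−1) = 2·1 = 2.
φ(5) = 5 − 1 = 4.
φ(41) = 41 − 1 = 40.
Multiply: 2 · 4 · 40 = 320.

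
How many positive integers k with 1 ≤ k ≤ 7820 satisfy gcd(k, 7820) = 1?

Factor 7820: 7820 = 2^2 × 5 × 17 × 23.
φ(7820) = 7820 · (1 − 1/2) · (1 − 1/5) · (1 − 1/17) · (1 − 1/23)
       = 7820 · 1408/3910 = 2816.

2816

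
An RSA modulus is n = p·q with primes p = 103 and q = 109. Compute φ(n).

φ(11227) = 11227 · (1 − 1/103) · (1 − 1/109)
       = 11227 · 11016/11227 = 11016.

11016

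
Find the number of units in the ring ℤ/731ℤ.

Prime factorization: 731 = 17 · 43.
φ(731) = 731 · (1 − 1/17) · (1 − 1/43)
       = 731 · 672/731 = 672.

672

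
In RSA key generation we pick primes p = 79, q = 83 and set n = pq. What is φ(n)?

6396

φ(6557) = 6557 · (1 − 1/79) · (1 − 1/83)
       = 6557 · 6396/6557 = 6396.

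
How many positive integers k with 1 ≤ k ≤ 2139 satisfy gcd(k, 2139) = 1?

Factor 2139: 2139 = 3 · 23 · 31.
φ(3) = 3 − 1 = 2.
φ(23) = 23 − 1 = 22.
φ(31) = 31 − 1 = 30.
Multiply: 2 · 22 · 30 = 1320.

1320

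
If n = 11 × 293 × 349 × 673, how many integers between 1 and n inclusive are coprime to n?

φ(11) = 11 − 1 = 10.
φ(293) = 293 − 1 = 292.
φ(349) = 349 − 1 = 348.
φ(673) = 673 − 1 = 672.
φ(757008571) = 10 × 292 × 348 × 672 = 682859520.

682859520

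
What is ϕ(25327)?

22680

Factor 25327: 25327 = 19 · 31 · 43.
φ(19) = 19 − 1 = 18.
φ(31) = 31 − 1 = 30.
φ(43) = 43 − 1 = 42.
Since φ is multiplicative, φ(25327) = 18 · 30 · 42 = 22680.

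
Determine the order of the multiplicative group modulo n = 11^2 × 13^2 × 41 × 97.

φ(81325673) = 81325673 · (1 − 1/11) · (1 − 1/13) · (1 − 1/41) · (1 − 1/97)
       = 81325673 · 460800/568711 = 65894400.

65894400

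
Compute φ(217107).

Prime factorization: 217107 = 3^3 · 11 · 17 · 43.
φ(217107) = 217107 · (1 − 1/3) · (1 − 1/11) · (1 − 1/17) · (1 − 1/43)
       = 217107 · 13440/24123 = 120960.

120960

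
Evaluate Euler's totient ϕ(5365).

4032

First factor: 5365 = 5 * 29 * 37.
φ(5365) = 5365 · (1 − 1/5) · (1 − 1/29) · (1 − 1/37)
       = 5365 · 4032/5365 = 4032.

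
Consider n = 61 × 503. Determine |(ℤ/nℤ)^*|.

φ(61) = 61 − 1 = 60.
φ(503) = 503 − 1 = 502.
Since φ is multiplicative, φ(30683) = 60 · 502 = 30120.

30120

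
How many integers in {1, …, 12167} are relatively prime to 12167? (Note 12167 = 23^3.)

φ(12167) = 12167 · (1 − 1/23)
       = 12167 · 22/23 = 11638.

11638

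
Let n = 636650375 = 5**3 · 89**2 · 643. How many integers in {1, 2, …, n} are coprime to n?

φ(5^3) = 5^2·(5−1) = 25·4 = 100.
φ(89^2) = 89^2 − 89^1 = 7921 − 89 = 7832.
φ(643) = 643 − 1 = 642.
Multiply: 100 · 7832 · 642 = 502814400.

502814400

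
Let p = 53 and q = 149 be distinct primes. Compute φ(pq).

7696

For distinct primes, φ(pq) = (p−1)(q−1) = 52 × 148 = 7696.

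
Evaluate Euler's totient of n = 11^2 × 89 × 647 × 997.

6228266880

φ(11^2) = 11^1·(11−1) = 11·10 = 110.
φ(89) = 89 − 1 = 88.
φ(647) = 647 − 1 = 646.
φ(997) = 997 − 1 = 996.
Multiply: 110 · 88 · 646 · 996 = 6228266880.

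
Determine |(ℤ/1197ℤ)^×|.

1197 = 3**2 * 7 * 19.
φ(1197) = 1197 · (1 − 1/3) · (1 − 1/7) · (1 − 1/19)
       = 1197 · 216/399 = 648.

648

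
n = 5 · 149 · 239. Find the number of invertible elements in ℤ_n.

140896

φ(178055) = 178055 · (1 − 1/5) · (1 − 1/149) · (1 − 1/239)
       = 178055 · 140896/178055 = 140896.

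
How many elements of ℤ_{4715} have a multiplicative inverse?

3520

Prime factorization: 4715 = 5 · 23 · 41.
φ(4715) = 4715 · (1 − 1/5) · (1 − 1/23) · (1 − 1/41)
       = 4715 · 3520/4715 = 3520.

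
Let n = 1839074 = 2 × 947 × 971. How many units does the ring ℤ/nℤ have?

φ(2) = 2 − 1 = 1.
φ(947) = 947 − 1 = 946.
φ(971) = 971 − 1 = 970.
φ(1839074) = 1 × 946 × 970 = 917620.

917620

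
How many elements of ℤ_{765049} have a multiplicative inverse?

665280

First factor: 765049 = 23 * 29 * 31 * 37.
φ(23) = 23 − 1 = 22.
φ(29) = 29 − 1 = 28.
φ(31) = 31 − 1 = 30.
φ(37) = 37 − 1 = 36.
φ(765049) = 22 × 28 × 30 × 36 = 665280.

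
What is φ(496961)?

Factor 496961: 496961 = 17 · 23 · 31 · 41.
φ(496961) = 496961 · (1 − 1/17) · (1 − 1/23) · (1 − 1/31) · (1 − 1/41)
       = 496961 · 422400/496961 = 422400.

422400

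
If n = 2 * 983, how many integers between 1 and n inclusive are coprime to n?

φ(2) = 2 − 1 = 1.
φ(983) = 983 − 1 = 982.
Multiply: 1 · 982 = 982.

982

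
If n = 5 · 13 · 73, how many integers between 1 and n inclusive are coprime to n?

3456

φ(5) = 5 − 1 = 4.
φ(13) = 13 − 1 = 12.
φ(73) = 73 − 1 = 72.
Multiply: 4 · 12 · 72 = 3456.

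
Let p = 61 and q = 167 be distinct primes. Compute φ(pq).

9960

φ(n) = (p − 1)(q − 1) = (61−1)(167−1) = 60·166 = 9960.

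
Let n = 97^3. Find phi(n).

903264

φ(912673) = 912673 · (1 − 1/97)
       = 912673 · 96/97 = 903264.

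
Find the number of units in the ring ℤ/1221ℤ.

Factor 1221: 1221 = 3 * 11 * 37.
φ(3) = 3 − 1 = 2.
φ(11) = 11 − 1 = 10.
φ(37) = 37 − 1 = 36.
Since φ is multiplicative, φ(1221) = 2 · 10 · 36 = 720.

720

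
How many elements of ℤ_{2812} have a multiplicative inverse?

2812 = 2^2 × 19 × 37.
φ(2812) = 2812 · (1 − 1/2) · (1 − 1/19) · (1 − 1/37)
       = 2812 · 648/1406 = 1296.

1296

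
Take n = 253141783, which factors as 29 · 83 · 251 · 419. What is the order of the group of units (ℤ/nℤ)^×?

φ(29) = 29 − 1 = 28.
φ(83) = 83 − 1 = 82.
φ(251) = 251 − 1 = 250.
φ(419) = 419 − 1 = 418.
Multiply: 28 · 82 · 250 · 418 = 239932000.

239932000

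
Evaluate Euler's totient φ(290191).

237600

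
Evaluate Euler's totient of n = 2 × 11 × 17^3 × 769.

φ(83118134) = 83118134 · (1 − 1/2) · (1 − 1/11) · (1 − 1/17) · (1 − 1/769)
       = 83118134 · 122880/287606 = 35512320.

35512320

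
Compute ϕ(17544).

5376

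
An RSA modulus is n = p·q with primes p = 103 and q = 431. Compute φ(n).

43860

φ(pq) = (p−1)(q−1) = 102 · 430 = 43860.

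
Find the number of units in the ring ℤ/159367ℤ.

137280

159367 = 13**2 · 23 · 41.
φ(159367) = 159367 · (1 − 1/13) · (1 − 1/23) · (1 − 1/41)
       = 159367 · 10560/12259 = 137280.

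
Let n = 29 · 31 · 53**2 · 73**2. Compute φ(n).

φ(29) = 29 − 1 = 28.
φ(31) = 31 − 1 = 30.
φ(53^2) = 53^2 − 53^1 = 2809 − 53 = 2756.
φ(73^2) = 73^1·(73−1) = 73·72 = 5256.
φ(13457275739) = 28 × 30 × 2756 × 5256 = 12167850240.

12167850240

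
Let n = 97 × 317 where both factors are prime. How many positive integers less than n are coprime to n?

30336

φ(pq) = (p−1)(q−1) = 96 · 316 = 30336.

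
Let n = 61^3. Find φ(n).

φ(226981) = 226981 · (1 − 1/61)
       = 226981 · 60/61 = 223260.

223260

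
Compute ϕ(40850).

15120

40850 = 2 * 5**2 * 19 * 43.
φ(40850) = 40850 · (1 − 1/2) · (1 − 1/5) · (1 − 1/19) · (1 − 1/43)
       = 40850 · 3024/8170 = 15120.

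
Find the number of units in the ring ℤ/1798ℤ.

840

Factor 1798: 1798 = 2 · 29 · 31.
φ(2) = 2 − 1 = 1.
φ(29) = 29 − 1 = 28.
φ(31) = 31 − 1 = 30.
Since φ is multiplicative, φ(1798) = 1 · 28 · 30 = 840.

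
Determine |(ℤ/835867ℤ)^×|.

725760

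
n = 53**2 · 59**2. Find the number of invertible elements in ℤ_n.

9431032

φ(53^2) = 53^1·(53−1) = 53·52 = 2756.
φ(59^2) = 59^1·(59−1) = 59·58 = 3422.
φ(9778129) = 2756 × 3422 = 9431032.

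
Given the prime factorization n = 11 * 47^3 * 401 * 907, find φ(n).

φ(11) = 11 − 1 = 10.
φ(47^3) = 47^2·(47−1) = 2209·46 = 101614.
φ(401) = 401 − 1 = 400.
φ(907) = 907 − 1 = 906.
φ(415372670471) = 10 × 101614 × 400 × 906 = 368249136000.

368249136000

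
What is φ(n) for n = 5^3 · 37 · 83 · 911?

φ(349710125) = 349710125 · (1 − 1/5) · (1 − 1/37) · (1 − 1/83) · (1 − 1/911)
       = 349710125 · 10745280/13988405 = 268632000.

268632000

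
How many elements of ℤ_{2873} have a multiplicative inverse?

2496

2873 = 13**2 × 17.
φ(13^2) = 13^1·(13−1) = 13·12 = 156.
φ(17) = 17 − 1 = 16.
φ(2873) = 156 × 16 = 2496.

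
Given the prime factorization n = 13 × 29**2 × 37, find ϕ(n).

φ(404521) = 404521 · (1 − 1/13) · (1 − 1/29) · (1 − 1/37)
       = 404521 · 12096/13949 = 350784.

350784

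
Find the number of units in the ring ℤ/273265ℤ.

273265 = 5 · 31 · 41 · 43.
φ(5) = 5 − 1 = 4.
φ(31) = 31 − 1 = 30.
φ(41) = 41 − 1 = 40.
φ(43) = 43 − 1 = 42.
Since φ is multiplicative, φ(273265) = 4 · 30 · 40 · 42 = 201600.

201600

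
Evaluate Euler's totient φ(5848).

2688

Factor 5848: 5848 = 2^3 · 17 · 43.
φ(5848) = 5848 · (1 − 1/2) · (1 − 1/17) · (1 − 1/43)
       = 5848 · 672/1462 = 2688.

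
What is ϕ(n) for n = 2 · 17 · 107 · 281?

474880

φ(2) = 2 − 1 = 1.
φ(17) = 17 − 1 = 16.
φ(107) = 107 − 1 = 106.
φ(281) = 281 − 1 = 280.
φ(1022278) = 1 × 16 × 106 × 280 = 474880.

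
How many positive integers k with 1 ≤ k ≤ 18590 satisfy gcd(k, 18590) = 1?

6240

First factor: 18590 = 2 · 5 · 11 · 13^2.
φ(2) = 2 − 1 = 1.
φ(5) = 5 − 1 = 4.
φ(11) = 11 − 1 = 10.
φ(13^2) = 13^1·(13−1) = 13·12 = 156.
φ(18590) = 1 × 4 × 10 × 156 = 6240.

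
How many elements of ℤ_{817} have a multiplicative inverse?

756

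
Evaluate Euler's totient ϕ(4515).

4515 = 3 · 5 · 7 · 43.
φ(3) = 3 − 1 = 2.
φ(5) = 5 − 1 = 4.
φ(7) = 7 − 1 = 6.
φ(43) = 43 − 1 = 42.
Multiply: 2 · 4 · 6 · 42 = 2016.

2016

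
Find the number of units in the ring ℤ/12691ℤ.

12691 = 7**3 · 37.
φ(12691) = 12691 · (1 − 1/7) · (1 − 1/37)
       = 12691 · 216/259 = 10584.

10584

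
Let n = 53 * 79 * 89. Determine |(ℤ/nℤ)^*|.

356928

φ(372643) = 372643 · (1 − 1/53) · (1 − 1/79) · (1 − 1/89)
       = 372643 · 356928/372643 = 356928.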